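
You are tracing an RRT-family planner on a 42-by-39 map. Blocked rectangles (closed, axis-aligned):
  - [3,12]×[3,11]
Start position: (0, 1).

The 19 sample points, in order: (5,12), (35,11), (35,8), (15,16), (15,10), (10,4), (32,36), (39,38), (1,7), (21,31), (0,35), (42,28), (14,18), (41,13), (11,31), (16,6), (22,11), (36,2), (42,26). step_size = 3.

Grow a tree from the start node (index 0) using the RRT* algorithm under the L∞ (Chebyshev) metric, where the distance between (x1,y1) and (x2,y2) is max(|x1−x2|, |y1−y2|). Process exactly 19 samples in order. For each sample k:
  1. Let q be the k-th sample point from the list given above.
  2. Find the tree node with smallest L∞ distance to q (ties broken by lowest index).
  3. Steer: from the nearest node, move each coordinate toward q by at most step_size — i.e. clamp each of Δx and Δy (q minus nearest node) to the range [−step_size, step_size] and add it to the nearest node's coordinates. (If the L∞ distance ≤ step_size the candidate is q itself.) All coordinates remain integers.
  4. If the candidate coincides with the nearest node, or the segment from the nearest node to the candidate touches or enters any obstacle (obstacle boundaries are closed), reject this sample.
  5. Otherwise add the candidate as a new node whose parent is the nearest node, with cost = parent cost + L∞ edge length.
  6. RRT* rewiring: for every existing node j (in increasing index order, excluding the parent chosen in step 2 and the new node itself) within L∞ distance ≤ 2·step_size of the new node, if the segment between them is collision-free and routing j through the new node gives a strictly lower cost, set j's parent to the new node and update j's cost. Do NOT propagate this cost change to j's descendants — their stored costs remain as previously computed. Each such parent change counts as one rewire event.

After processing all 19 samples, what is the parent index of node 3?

1. q=(5,12) nearest=0 d=11 new=(3,4) → blocked by [3,12]×[3,11], reject
2. q=(35,11) nearest=0 d=35 new=(3,4) → blocked by [3,12]×[3,11], reject
3. q=(35,8) nearest=0 d=35 new=(3,4) → blocked by [3,12]×[3,11], reject
4. q=(15,16) nearest=0 d=15 new=(3,4) → blocked by [3,12]×[3,11], reject
5. q=(15,10) nearest=0 d=15 new=(3,4) → blocked by [3,12]×[3,11], reject
6. q=(10,4) nearest=0 d=10 new=(3,4) → blocked by [3,12]×[3,11], reject
7. q=(32,36) nearest=0 d=35 new=(3,4) → blocked by [3,12]×[3,11], reject
8. q=(39,38) nearest=0 d=39 new=(3,4) → blocked by [3,12]×[3,11], reject
9. q=(1,7) nearest=0 d=6 new=(1,4) → add node 1 parent=0 cost=3
10. q=(21,31) nearest=1 d=27 new=(4,7) → blocked by [3,12]×[3,11], reject
11. q=(0,35) nearest=1 d=31 new=(0,7) → add node 2 parent=1 cost=6
12. q=(42,28) nearest=1 d=41 new=(4,7) → blocked by [3,12]×[3,11], reject
13. q=(14,18) nearest=1 d=14 new=(4,7) → blocked by [3,12]×[3,11], reject
14. q=(41,13) nearest=1 d=40 new=(4,7) → blocked by [3,12]×[3,11], reject
15. q=(11,31) nearest=2 d=24 new=(3,10) → blocked by [3,12]×[3,11], reject
16. q=(16,6) nearest=1 d=15 new=(4,6) → blocked by [3,12]×[3,11], reject
17. q=(22,11) nearest=1 d=21 new=(4,7) → blocked by [3,12]×[3,11], reject
18. q=(36,2) nearest=1 d=35 new=(4,2) → add node 3 parent=1 cost=6
19. q=(42,26) nearest=3 d=38 new=(7,5) → blocked by [3,12]×[3,11], reject

Parent of node 3: 1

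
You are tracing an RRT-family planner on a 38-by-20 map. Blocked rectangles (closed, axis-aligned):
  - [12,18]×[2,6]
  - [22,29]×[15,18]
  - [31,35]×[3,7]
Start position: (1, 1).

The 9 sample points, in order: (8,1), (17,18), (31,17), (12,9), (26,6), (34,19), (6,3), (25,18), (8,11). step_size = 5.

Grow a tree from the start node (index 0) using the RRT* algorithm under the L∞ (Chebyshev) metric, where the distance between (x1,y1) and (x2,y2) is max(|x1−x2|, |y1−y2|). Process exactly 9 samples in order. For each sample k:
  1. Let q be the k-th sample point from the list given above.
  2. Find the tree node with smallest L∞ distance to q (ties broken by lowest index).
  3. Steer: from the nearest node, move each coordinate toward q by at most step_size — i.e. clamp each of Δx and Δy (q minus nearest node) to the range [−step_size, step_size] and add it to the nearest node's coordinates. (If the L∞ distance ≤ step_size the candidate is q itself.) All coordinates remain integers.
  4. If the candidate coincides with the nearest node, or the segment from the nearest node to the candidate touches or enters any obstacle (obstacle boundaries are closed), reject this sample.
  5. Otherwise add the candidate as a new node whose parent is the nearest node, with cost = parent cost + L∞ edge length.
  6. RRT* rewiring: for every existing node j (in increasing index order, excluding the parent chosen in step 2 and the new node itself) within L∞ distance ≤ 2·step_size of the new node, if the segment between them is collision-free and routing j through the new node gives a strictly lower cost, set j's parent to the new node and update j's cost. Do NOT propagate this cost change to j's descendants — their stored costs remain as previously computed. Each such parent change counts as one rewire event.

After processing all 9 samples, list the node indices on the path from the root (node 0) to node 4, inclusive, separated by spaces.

Path: 0 1 3 4

1. q=(8,1) nearest=0 d=7 new=(6,1) → add node 1 parent=0 cost=5
2. q=(17,18) nearest=0 d=17 new=(6,6) → add node 2 parent=0 cost=5
3. q=(31,17) nearest=1 d=25 new=(11,6) → add node 3 parent=1 cost=10
4. q=(12,9) nearest=3 d=3 new=(12,9) → add node 4 parent=3 cost=13
5. q=(26,6) nearest=4 d=14 new=(17,6) → blocked by [12,18]×[2,6], reject
6. q=(34,19) nearest=4 d=22 new=(17,14) → add node 5 parent=4 cost=18
7. q=(6,3) nearest=1 d=2 new=(6,3) → add node 6 parent=1 cost=7
8. q=(25,18) nearest=5 d=8 new=(22,18) → blocked by [22,29]×[15,18], reject
9. q=(8,11) nearest=4 d=4 new=(8,11) → add node 7 parent=4 cost=17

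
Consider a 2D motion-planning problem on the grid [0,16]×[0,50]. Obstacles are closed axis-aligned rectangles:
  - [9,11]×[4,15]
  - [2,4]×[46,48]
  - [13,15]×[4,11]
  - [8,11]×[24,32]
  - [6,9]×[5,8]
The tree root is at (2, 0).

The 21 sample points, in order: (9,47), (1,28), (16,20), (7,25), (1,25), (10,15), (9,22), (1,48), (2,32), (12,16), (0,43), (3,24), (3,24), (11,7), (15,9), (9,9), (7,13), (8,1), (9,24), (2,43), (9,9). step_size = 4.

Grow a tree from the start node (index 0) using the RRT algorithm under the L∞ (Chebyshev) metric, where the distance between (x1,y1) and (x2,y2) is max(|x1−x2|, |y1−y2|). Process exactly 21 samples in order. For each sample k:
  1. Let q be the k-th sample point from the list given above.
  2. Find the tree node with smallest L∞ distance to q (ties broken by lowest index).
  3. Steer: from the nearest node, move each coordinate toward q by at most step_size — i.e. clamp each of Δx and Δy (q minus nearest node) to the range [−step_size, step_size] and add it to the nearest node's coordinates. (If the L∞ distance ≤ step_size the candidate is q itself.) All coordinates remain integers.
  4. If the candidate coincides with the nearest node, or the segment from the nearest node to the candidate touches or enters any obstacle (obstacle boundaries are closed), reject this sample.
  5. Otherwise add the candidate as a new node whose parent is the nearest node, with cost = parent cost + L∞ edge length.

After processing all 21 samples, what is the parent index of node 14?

Parent of node 14: 1

1. q=(9,47) nearest=0 d=47 new=(6,4) → add node 1 parent=0 cost=4
2. q=(1,28) nearest=1 d=24 new=(2,8) → add node 2 parent=1 cost=8
3. q=(16,20) nearest=2 d=14 new=(6,12) → add node 3 parent=2 cost=12
4. q=(7,25) nearest=3 d=13 new=(7,16) → add node 4 parent=3 cost=16
5. q=(1,25) nearest=4 d=9 new=(3,20) → add node 5 parent=4 cost=20
6. q=(10,15) nearest=4 d=3 new=(10,15) → blocked by [9,11]×[4,15], reject
7. q=(9,22) nearest=4 d=6 new=(9,20) → add node 6 parent=4 cost=20
8. q=(1,48) nearest=5 d=28 new=(1,24) → add node 7 parent=5 cost=24
9. q=(2,32) nearest=7 d=8 new=(2,28) → add node 8 parent=7 cost=28
10. q=(12,16) nearest=6 d=4 new=(12,16) → add node 9 parent=6 cost=24
11. q=(0,43) nearest=8 d=15 new=(0,32) → add node 10 parent=8 cost=32
12. q=(3,24) nearest=7 d=2 new=(3,24) → add node 11 parent=7 cost=26
13. q=(3,24) nearest=11 d=0 → coincident, reject
14. q=(11,7) nearest=1 d=5 new=(10,7) → blocked by [9,11]×[4,15], reject
15. q=(15,9) nearest=9 d=7 new=(15,12) → add node 12 parent=9 cost=28
16. q=(9,9) nearest=3 d=3 new=(9,9) → blocked by [9,11]×[4,15], reject
17. q=(7,13) nearest=3 d=1 new=(7,13) → add node 13 parent=3 cost=13
18. q=(8,1) nearest=1 d=3 new=(8,1) → add node 14 parent=1 cost=7
19. q=(9,24) nearest=6 d=4 new=(9,24) → blocked by [8,11]×[24,32], reject
20. q=(2,43) nearest=10 d=11 new=(2,36) → add node 15 parent=10 cost=36
21. q=(9,9) nearest=3 d=3 new=(9,9) → blocked by [9,11]×[4,15], reject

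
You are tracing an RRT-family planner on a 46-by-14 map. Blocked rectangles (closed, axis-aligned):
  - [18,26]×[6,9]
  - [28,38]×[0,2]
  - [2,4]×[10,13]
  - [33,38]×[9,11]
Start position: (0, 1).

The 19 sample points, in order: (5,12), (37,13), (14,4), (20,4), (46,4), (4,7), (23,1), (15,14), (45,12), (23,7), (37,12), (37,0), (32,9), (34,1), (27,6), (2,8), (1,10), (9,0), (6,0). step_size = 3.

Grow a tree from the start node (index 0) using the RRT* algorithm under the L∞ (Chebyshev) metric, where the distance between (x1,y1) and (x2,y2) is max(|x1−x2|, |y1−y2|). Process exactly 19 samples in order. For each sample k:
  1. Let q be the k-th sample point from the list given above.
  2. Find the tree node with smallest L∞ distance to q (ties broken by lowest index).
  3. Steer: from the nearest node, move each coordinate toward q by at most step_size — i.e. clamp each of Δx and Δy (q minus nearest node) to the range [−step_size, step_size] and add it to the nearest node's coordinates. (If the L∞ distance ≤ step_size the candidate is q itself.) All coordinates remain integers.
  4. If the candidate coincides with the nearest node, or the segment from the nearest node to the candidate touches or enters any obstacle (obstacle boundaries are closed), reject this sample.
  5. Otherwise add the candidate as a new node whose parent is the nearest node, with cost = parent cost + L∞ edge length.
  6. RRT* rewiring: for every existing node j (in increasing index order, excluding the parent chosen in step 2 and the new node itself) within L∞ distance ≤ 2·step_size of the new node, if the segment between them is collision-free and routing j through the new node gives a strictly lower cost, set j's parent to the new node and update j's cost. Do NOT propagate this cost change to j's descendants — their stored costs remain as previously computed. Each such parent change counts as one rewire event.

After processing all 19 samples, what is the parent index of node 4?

1. q=(5,12) nearest=0 d=11 new=(3,4) → add node 1 parent=0 cost=3
2. q=(37,13) nearest=1 d=34 new=(6,7) → add node 2 parent=1 cost=6
3. q=(14,4) nearest=2 d=8 new=(9,4) → add node 3 parent=2 cost=9
4. q=(20,4) nearest=3 d=11 new=(12,4) → add node 4 parent=3 cost=12
5. q=(46,4) nearest=4 d=34 new=(15,4) → add node 5 parent=4 cost=15
6. q=(4,7) nearest=2 d=2 new=(4,7) → add node 6 parent=2 cost=8
7. q=(23,1) nearest=5 d=8 new=(18,1) → add node 7 parent=5 cost=18
8. q=(15,14) nearest=2 d=9 new=(9,10) → add node 8 parent=2 cost=9
9. q=(45,12) nearest=7 d=27 new=(21,4) → add node 9 parent=7 cost=21
10. q=(23,7) nearest=9 d=3 new=(23,7) → blocked by [18,26]×[6,9], reject
11. q=(37,12) nearest=9 d=16 new=(24,7) → blocked by [18,26]×[6,9], reject
12. q=(37,0) nearest=9 d=16 new=(24,1) → add node 10 parent=9 cost=24
13. q=(32,9) nearest=10 d=8 new=(27,4) → add node 11 parent=10 cost=27
14. q=(34,1) nearest=11 d=7 new=(30,1) → blocked by [28,38]×[0,2], reject
15. q=(27,6) nearest=11 d=2 new=(27,6) → add node 12 parent=11 cost=29
16. q=(2,8) nearest=6 d=2 new=(2,8) → add node 13 parent=6 cost=10
17. q=(1,10) nearest=13 d=2 new=(1,10) → add node 14 parent=13 cost=12
18. q=(9,0) nearest=3 d=4 new=(9,1) → add node 15 parent=3 cost=12
19. q=(6,0) nearest=15 d=3 new=(6,0) → add node 16 parent=15 cost=15

Parent of node 4: 3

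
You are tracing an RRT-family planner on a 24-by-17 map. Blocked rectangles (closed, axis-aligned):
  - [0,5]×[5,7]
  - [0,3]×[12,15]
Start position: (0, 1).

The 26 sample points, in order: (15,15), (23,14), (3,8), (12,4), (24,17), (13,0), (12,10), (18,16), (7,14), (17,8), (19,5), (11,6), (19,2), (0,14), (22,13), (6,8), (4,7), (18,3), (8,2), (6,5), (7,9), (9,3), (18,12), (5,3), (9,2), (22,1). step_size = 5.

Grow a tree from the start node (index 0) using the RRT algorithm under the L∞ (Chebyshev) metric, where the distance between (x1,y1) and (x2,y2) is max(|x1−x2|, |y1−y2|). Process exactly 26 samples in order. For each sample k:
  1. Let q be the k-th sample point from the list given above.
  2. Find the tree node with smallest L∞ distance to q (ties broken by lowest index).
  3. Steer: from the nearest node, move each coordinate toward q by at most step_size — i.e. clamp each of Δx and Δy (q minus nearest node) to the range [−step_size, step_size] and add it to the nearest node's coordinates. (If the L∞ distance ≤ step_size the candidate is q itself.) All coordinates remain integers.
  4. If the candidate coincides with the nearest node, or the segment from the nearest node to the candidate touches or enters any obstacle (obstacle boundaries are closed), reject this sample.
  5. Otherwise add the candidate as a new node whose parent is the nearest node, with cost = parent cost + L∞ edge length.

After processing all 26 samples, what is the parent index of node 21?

1. q=(15,15) nearest=0 d=15 new=(5,6) → blocked by [0,5]×[5,7], reject
2. q=(23,14) nearest=0 d=23 new=(5,6) → blocked by [0,5]×[5,7], reject
3. q=(3,8) nearest=0 d=7 new=(3,6) → blocked by [0,5]×[5,7], reject
4. q=(12,4) nearest=0 d=12 new=(5,4) → add node 1 parent=0 cost=5
5. q=(24,17) nearest=1 d=19 new=(10,9) → add node 2 parent=1 cost=10
6. q=(13,0) nearest=1 d=8 new=(10,0) → add node 3 parent=1 cost=10
7. q=(12,10) nearest=2 d=2 new=(12,10) → add node 4 parent=2 cost=12
8. q=(18,16) nearest=4 d=6 new=(17,15) → add node 5 parent=4 cost=17
9. q=(7,14) nearest=2 d=5 new=(7,14) → add node 6 parent=2 cost=15
10. q=(17,8) nearest=4 d=5 new=(17,8) → add node 7 parent=4 cost=17
11. q=(19,5) nearest=7 d=3 new=(19,5) → add node 8 parent=7 cost=20
12. q=(11,6) nearest=2 d=3 new=(11,6) → add node 9 parent=2 cost=13
13. q=(19,2) nearest=8 d=3 new=(19,2) → add node 10 parent=8 cost=23
14. q=(0,14) nearest=6 d=7 new=(2,14) → blocked by [0,3]×[12,15], reject
15. q=(22,13) nearest=5 d=5 new=(22,13) → add node 11 parent=5 cost=22
16. q=(6,8) nearest=1 d=4 new=(6,8) → add node 12 parent=1 cost=9
17. q=(4,7) nearest=12 d=2 new=(4,7) → blocked by [0,5]×[5,7], reject
18. q=(18,3) nearest=10 d=1 new=(18,3) → add node 13 parent=10 cost=24
19. q=(8,2) nearest=3 d=2 new=(8,2) → add node 14 parent=3 cost=12
20. q=(6,5) nearest=1 d=1 new=(6,5) → add node 15 parent=1 cost=6
21. q=(7,9) nearest=12 d=1 new=(7,9) → add node 16 parent=12 cost=10
22. q=(9,3) nearest=14 d=1 new=(9,3) → add node 17 parent=14 cost=13
23. q=(18,12) nearest=5 d=3 new=(18,12) → add node 18 parent=5 cost=20
24. q=(5,3) nearest=1 d=1 new=(5,3) → add node 19 parent=1 cost=6
25. q=(9,2) nearest=14 d=1 new=(9,2) → add node 20 parent=14 cost=13
26. q=(22,1) nearest=10 d=3 new=(22,1) → add node 21 parent=10 cost=26

Parent of node 21: 10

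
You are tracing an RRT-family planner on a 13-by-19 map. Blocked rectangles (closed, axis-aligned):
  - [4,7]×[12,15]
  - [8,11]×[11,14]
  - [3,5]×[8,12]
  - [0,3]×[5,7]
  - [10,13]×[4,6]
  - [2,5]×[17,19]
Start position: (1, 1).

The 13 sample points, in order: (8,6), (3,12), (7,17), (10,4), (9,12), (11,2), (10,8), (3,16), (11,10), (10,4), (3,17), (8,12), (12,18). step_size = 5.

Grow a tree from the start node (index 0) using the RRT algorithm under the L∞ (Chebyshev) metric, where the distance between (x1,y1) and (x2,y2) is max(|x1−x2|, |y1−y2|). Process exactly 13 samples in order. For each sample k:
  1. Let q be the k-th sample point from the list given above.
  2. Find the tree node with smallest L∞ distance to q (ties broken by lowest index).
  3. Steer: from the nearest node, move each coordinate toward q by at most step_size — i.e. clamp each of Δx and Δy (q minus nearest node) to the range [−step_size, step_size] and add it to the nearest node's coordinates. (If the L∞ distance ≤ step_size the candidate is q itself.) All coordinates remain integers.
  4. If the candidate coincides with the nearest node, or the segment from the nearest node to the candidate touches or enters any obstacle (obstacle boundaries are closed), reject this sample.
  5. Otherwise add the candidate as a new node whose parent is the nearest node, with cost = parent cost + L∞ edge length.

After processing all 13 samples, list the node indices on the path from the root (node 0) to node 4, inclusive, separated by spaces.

1. q=(8,6) nearest=0 d=7 new=(6,6) → add node 1 parent=0 cost=5
2. q=(3,12) nearest=1 d=6 new=(3,11) → blocked by [3,5]×[8,12], reject
3. q=(7,17) nearest=1 d=11 new=(7,11) → add node 2 parent=1 cost=10
4. q=(10,4) nearest=1 d=4 new=(10,4) → blocked by [10,13]×[4,6], reject
5. q=(9,12) nearest=2 d=2 new=(9,12) → blocked by [8,11]×[11,14], reject
6. q=(11,2) nearest=1 d=5 new=(11,2) → add node 3 parent=1 cost=10
7. q=(10,8) nearest=2 d=3 new=(10,8) → add node 4 parent=2 cost=13
8. q=(3,16) nearest=2 d=5 new=(3,16) → blocked by [4,7]×[12,15], reject
9. q=(11,10) nearest=4 d=2 new=(11,10) → add node 5 parent=4 cost=15
10. q=(10,4) nearest=3 d=2 new=(10,4) → blocked by [10,13]×[4,6], reject
11. q=(3,17) nearest=2 d=6 new=(3,16) → blocked by [4,7]×[12,15], reject
12. q=(8,12) nearest=2 d=1 new=(8,12) → blocked by [8,11]×[11,14], reject
13. q=(12,18) nearest=2 d=7 new=(12,16) → blocked by [8,11]×[11,14], reject

Path: 0 1 2 4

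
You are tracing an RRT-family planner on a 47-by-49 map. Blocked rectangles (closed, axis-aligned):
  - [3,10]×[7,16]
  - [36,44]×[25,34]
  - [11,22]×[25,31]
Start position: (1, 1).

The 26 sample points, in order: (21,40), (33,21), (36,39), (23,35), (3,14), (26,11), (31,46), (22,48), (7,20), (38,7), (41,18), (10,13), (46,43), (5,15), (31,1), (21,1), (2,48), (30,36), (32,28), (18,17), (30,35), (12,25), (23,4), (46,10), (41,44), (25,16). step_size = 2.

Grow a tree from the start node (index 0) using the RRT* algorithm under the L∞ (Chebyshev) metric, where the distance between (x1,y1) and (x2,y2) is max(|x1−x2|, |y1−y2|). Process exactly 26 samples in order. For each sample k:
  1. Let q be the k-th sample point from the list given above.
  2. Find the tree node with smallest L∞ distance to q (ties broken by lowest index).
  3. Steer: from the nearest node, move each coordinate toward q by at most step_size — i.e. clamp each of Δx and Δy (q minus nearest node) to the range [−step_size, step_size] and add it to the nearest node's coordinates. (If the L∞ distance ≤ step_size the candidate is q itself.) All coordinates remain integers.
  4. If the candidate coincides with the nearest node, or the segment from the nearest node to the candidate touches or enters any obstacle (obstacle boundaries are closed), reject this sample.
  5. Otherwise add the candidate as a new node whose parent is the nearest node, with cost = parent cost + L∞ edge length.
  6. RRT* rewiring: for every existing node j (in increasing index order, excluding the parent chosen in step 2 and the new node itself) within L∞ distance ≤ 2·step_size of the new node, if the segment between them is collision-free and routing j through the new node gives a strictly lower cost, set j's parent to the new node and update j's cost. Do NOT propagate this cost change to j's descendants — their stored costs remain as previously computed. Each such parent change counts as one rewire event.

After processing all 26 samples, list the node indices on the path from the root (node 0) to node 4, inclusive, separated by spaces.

1. q=(21,40) nearest=0 d=39 new=(3,3) → add node 1 parent=0 cost=2
2. q=(33,21) nearest=1 d=30 new=(5,5) → add node 2 parent=1 cost=4
3. q=(36,39) nearest=2 d=34 new=(7,7) → blocked by [3,10]×[7,16], reject
4. q=(23,35) nearest=2 d=30 new=(7,7) → blocked by [3,10]×[7,16], reject
5. q=(3,14) nearest=2 d=9 new=(3,7) → blocked by [3,10]×[7,16], reject
6. q=(26,11) nearest=2 d=21 new=(7,7) → blocked by [3,10]×[7,16], reject
7. q=(31,46) nearest=2 d=41 new=(7,7) → blocked by [3,10]×[7,16], reject
8. q=(22,48) nearest=2 d=43 new=(7,7) → blocked by [3,10]×[7,16], reject
9. q=(7,20) nearest=2 d=15 new=(7,7) → blocked by [3,10]×[7,16], reject
10. q=(38,7) nearest=2 d=33 new=(7,7) → blocked by [3,10]×[7,16], reject
11. q=(41,18) nearest=2 d=36 new=(7,7) → blocked by [3,10]×[7,16], reject
12. q=(10,13) nearest=2 d=8 new=(7,7) → blocked by [3,10]×[7,16], reject
13. q=(46,43) nearest=2 d=41 new=(7,7) → blocked by [3,10]×[7,16], reject
14. q=(5,15) nearest=2 d=10 new=(5,7) → blocked by [3,10]×[7,16], reject
15. q=(31,1) nearest=2 d=26 new=(7,3) → add node 3 parent=2 cost=6
16. q=(21,1) nearest=3 d=14 new=(9,1) → add node 4 parent=3 cost=8
17. q=(2,48) nearest=2 d=43 new=(3,7) → blocked by [3,10]×[7,16], reject
18. q=(30,36) nearest=2 d=31 new=(7,7) → blocked by [3,10]×[7,16], reject
19. q=(32,28) nearest=3 d=25 new=(9,5) → add node 5 parent=3 cost=8
20. q=(18,17) nearest=5 d=12 new=(11,7) → add node 6 parent=5 cost=10
21. q=(30,35) nearest=6 d=28 new=(13,9) → add node 7 parent=6 cost=12
22. q=(12,25) nearest=7 d=16 new=(12,11) → add node 8 parent=7 cost=14
23. q=(23,4) nearest=7 d=10 new=(15,7) → add node 9 parent=7 cost=14
24. q=(46,10) nearest=9 d=31 new=(17,9) → add node 10 parent=9 cost=16
25. q=(41,44) nearest=8 d=33 new=(14,13) → add node 11 parent=8 cost=16
26. q=(25,16) nearest=10 d=8 new=(19,11) → add node 12 parent=10 cost=18

Path: 0 1 2 3 4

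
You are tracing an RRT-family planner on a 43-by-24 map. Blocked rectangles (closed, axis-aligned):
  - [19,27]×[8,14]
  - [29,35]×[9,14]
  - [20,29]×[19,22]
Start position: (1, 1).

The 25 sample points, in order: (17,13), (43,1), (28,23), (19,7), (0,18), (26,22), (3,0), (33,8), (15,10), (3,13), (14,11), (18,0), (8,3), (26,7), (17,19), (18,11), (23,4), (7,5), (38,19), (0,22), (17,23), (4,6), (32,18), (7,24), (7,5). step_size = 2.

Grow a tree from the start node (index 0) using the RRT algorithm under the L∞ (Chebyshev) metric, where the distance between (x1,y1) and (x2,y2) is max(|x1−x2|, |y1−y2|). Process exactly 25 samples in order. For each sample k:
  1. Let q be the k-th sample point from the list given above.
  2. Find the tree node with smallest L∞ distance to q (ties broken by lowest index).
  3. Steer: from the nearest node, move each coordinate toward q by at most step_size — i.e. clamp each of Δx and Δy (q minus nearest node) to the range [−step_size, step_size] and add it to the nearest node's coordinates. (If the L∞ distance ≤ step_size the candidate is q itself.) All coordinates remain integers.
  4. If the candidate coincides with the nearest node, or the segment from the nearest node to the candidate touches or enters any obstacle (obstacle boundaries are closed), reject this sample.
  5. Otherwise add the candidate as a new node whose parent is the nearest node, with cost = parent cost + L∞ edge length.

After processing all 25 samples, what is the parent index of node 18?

1. q=(17,13) nearest=0 d=16 new=(3,3) → add node 1 parent=0 cost=2
2. q=(43,1) nearest=1 d=40 new=(5,1) → add node 2 parent=1 cost=4
3. q=(28,23) nearest=2 d=23 new=(7,3) → add node 3 parent=2 cost=6
4. q=(19,7) nearest=3 d=12 new=(9,5) → add node 4 parent=3 cost=8
5. q=(0,18) nearest=4 d=13 new=(7,7) → add node 5 parent=4 cost=10
6. q=(26,22) nearest=4 d=17 new=(11,7) → add node 6 parent=4 cost=10
7. q=(3,0) nearest=0 d=2 new=(3,0) → add node 7 parent=0 cost=2
8. q=(33,8) nearest=6 d=22 new=(13,8) → add node 8 parent=6 cost=12
9. q=(15,10) nearest=8 d=2 new=(15,10) → add node 9 parent=8 cost=14
10. q=(3,13) nearest=5 d=6 new=(5,9) → add node 10 parent=5 cost=12
11. q=(14,11) nearest=9 d=1 new=(14,11) → add node 11 parent=9 cost=15
12. q=(18,0) nearest=6 d=7 new=(13,5) → add node 12 parent=6 cost=12
13. q=(8,3) nearest=3 d=1 new=(8,3) → add node 13 parent=3 cost=7
14. q=(26,7) nearest=9 d=11 new=(17,8) → add node 14 parent=9 cost=16
15. q=(17,19) nearest=11 d=8 new=(16,13) → add node 15 parent=11 cost=17
16. q=(18,11) nearest=15 d=2 new=(18,11) → add node 16 parent=15 cost=19
17. q=(23,4) nearest=14 d=6 new=(19,6) → add node 17 parent=14 cost=18
18. q=(7,5) nearest=3 d=2 new=(7,5) → add node 18 parent=3 cost=8
19. q=(38,19) nearest=17 d=19 new=(21,8) → blocked by [19,27]×[8,14], reject
20. q=(0,22) nearest=10 d=13 new=(3,11) → add node 19 parent=10 cost=14
21. q=(17,23) nearest=15 d=10 new=(17,15) → add node 20 parent=15 cost=19
22. q=(4,6) nearest=1 d=3 new=(4,5) → add node 21 parent=1 cost=4
23. q=(32,18) nearest=17 d=13 new=(21,8) → blocked by [19,27]×[8,14], reject
24. q=(7,24) nearest=20 d=10 new=(15,17) → add node 22 parent=20 cost=21
25. q=(7,5) nearest=18 d=0 → coincident, reject

Parent of node 18: 3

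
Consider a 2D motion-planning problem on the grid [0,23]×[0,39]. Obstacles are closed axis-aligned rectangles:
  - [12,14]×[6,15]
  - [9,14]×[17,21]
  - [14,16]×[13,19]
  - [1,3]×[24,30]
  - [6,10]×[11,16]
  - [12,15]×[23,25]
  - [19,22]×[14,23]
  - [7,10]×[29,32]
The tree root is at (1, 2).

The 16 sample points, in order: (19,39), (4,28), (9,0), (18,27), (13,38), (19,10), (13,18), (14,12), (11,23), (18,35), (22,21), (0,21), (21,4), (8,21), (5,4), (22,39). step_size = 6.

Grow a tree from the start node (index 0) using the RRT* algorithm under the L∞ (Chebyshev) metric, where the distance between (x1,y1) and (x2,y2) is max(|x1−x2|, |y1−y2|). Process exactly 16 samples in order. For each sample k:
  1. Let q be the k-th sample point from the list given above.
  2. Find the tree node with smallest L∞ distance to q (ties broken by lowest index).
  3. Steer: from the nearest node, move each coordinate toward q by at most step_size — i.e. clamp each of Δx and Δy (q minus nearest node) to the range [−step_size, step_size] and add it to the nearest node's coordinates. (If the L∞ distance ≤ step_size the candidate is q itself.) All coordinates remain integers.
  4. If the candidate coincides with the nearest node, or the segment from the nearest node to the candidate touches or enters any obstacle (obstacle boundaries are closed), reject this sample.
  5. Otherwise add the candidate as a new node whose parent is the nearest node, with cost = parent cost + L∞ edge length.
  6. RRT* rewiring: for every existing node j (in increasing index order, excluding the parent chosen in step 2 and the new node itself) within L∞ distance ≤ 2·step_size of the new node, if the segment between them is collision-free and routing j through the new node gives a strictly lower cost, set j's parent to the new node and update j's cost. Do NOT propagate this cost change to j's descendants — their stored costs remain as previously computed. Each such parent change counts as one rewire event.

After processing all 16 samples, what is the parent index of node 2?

1. q=(19,39) nearest=0 d=37 new=(7,8) → add node 1 parent=0 cost=6
2. q=(4,28) nearest=1 d=20 new=(4,14) → add node 2 parent=1 cost=12
3. q=(9,0) nearest=0 d=8 new=(7,0) → add node 3 parent=0 cost=6
4. q=(18,27) nearest=2 d=14 new=(10,20) → blocked by [9,14]×[17,21], reject
5. q=(13,38) nearest=2 d=24 new=(10,20) → blocked by [9,14]×[17,21], reject
6. q=(19,10) nearest=1 d=12 new=(13,10) → blocked by [12,14]×[6,15], reject
7. q=(13,18) nearest=2 d=9 new=(10,18) → blocked by [9,14]×[17,21], reject
8. q=(14,12) nearest=1 d=7 new=(13,12) → blocked by [12,14]×[6,15], reject
9. q=(11,23) nearest=2 d=9 new=(10,20) → blocked by [9,14]×[17,21], reject
10. q=(18,35) nearest=2 d=21 new=(10,20) → blocked by [9,14]×[17,21], reject
11. q=(22,21) nearest=1 d=15 new=(13,14) → blocked by [12,14]×[6,15], reject
12. q=(0,21) nearest=2 d=7 new=(0,20) → add node 4 parent=2 cost=18
13. q=(21,4) nearest=1 d=14 new=(13,4) → add node 5 parent=1 cost=12
14. q=(8,21) nearest=2 d=7 new=(8,20) → add node 6 parent=2 cost=18
15. q=(5,4) nearest=0 d=4 new=(5,4) → add node 7 parent=0 cost=4
16. q=(22,39) nearest=6 d=19 new=(14,26) → blocked by [9,14]×[17,21], reject

Parent of node 2: 1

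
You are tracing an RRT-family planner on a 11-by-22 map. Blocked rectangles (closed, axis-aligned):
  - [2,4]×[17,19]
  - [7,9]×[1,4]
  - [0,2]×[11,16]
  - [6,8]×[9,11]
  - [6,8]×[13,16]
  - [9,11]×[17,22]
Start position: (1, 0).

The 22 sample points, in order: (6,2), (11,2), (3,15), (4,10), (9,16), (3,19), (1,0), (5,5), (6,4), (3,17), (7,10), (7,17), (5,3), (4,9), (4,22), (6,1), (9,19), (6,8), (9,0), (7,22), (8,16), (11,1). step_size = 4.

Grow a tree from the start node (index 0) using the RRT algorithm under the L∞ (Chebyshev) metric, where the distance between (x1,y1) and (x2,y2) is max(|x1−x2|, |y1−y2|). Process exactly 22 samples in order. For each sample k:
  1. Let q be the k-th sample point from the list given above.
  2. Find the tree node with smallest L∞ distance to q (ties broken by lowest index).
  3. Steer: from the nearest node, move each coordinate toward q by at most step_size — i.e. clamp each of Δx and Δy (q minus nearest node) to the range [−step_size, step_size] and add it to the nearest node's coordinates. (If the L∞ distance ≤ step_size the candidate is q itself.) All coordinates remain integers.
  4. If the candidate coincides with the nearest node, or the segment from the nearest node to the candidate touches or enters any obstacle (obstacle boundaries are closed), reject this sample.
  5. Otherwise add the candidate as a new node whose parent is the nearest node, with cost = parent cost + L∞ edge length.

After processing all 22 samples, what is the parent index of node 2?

Parent of node 2: 1

1. q=(6,2) nearest=0 d=5 new=(5,2) → add node 1 parent=0 cost=4
2. q=(11,2) nearest=1 d=6 new=(9,2) → blocked by [7,9]×[1,4], reject
3. q=(3,15) nearest=1 d=13 new=(3,6) → add node 2 parent=1 cost=8
4. q=(4,10) nearest=2 d=4 new=(4,10) → add node 3 parent=2 cost=12
5. q=(9,16) nearest=3 d=6 new=(8,14) → blocked by [6,8]×[13,16], reject
6. q=(3,19) nearest=3 d=9 new=(3,14) → add node 4 parent=3 cost=16
7. q=(1,0) nearest=0 d=0 → coincident, reject
8. q=(5,5) nearest=2 d=2 new=(5,5) → add node 5 parent=2 cost=10
9. q=(6,4) nearest=5 d=1 new=(6,4) → add node 6 parent=5 cost=11
10. q=(3,17) nearest=4 d=3 new=(3,17) → blocked by [2,4]×[17,19], reject
11. q=(7,10) nearest=3 d=3 new=(7,10) → blocked by [6,8]×[9,11], reject
12. q=(7,17) nearest=4 d=4 new=(7,17) → add node 7 parent=4 cost=20
13. q=(5,3) nearest=1 d=1 new=(5,3) → add node 8 parent=1 cost=5
14. q=(4,9) nearest=3 d=1 new=(4,9) → add node 9 parent=3 cost=13
15. q=(4,22) nearest=7 d=5 new=(4,21) → add node 10 parent=7 cost=24
16. q=(6,1) nearest=1 d=1 new=(6,1) → add node 11 parent=1 cost=5
17. q=(9,19) nearest=7 d=2 new=(9,19) → blocked by [9,11]×[17,22], reject
18. q=(6,8) nearest=3 d=2 new=(6,8) → add node 12 parent=3 cost=14
19. q=(9,0) nearest=11 d=3 new=(9,0) → add node 13 parent=11 cost=8
20. q=(7,22) nearest=10 d=3 new=(7,22) → add node 14 parent=10 cost=27
21. q=(8,16) nearest=7 d=1 new=(8,16) → blocked by [6,8]×[13,16], reject
22. q=(11,1) nearest=13 d=2 new=(11,1) → add node 15 parent=13 cost=10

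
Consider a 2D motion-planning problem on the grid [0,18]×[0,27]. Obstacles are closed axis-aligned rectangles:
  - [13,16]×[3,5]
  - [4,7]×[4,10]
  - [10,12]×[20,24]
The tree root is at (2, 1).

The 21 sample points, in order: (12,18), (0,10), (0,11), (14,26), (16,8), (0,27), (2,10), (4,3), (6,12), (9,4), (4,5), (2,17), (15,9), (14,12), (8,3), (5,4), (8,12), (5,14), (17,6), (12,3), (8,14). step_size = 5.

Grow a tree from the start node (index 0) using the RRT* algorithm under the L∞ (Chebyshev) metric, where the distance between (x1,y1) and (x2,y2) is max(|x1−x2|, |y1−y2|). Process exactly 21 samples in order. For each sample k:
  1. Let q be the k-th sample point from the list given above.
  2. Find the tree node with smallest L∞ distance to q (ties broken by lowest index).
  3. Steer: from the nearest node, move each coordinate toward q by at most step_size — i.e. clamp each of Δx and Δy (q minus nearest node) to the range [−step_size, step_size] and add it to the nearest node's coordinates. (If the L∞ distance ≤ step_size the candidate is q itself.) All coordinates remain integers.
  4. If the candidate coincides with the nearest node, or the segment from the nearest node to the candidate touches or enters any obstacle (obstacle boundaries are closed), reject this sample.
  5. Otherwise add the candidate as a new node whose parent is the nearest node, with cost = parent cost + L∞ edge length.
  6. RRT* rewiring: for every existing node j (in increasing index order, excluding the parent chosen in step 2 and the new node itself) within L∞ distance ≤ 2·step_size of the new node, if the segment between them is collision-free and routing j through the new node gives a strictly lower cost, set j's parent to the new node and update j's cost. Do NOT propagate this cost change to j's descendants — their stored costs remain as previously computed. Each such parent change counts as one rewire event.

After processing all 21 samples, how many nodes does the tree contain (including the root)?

1. q=(12,18) nearest=0 d=17 new=(7,6) → blocked by [4,7]×[4,10], reject
2. q=(0,10) nearest=0 d=9 new=(0,6) → add node 1 parent=0 cost=5
3. q=(0,11) nearest=1 d=5 new=(0,11) → add node 2 parent=1 cost=10
4. q=(14,26) nearest=2 d=15 new=(5,16) → add node 3 parent=2 cost=15
5. q=(16,8) nearest=3 d=11 new=(10,11) → add node 4 parent=3 cost=20
6. q=(0,27) nearest=3 d=11 new=(0,21) → add node 5 parent=3 cost=20
7. q=(2,10) nearest=2 d=2 new=(2,10) → add node 6 parent=2 cost=12
8. q=(4,3) nearest=0 d=2 new=(4,3) → add node 7 parent=0 cost=2; rewire 6→7 (9<12)
9. q=(6,12) nearest=3 d=4 new=(6,12) → add node 8 parent=3 cost=19
10. q=(9,4) nearest=7 d=5 new=(9,4) → add node 9 parent=7 cost=7; rewire 4→9 (14<20)
11. q=(4,5) nearest=7 d=2 new=(4,5) → blocked by [4,7]×[4,10], reject
12. q=(2,17) nearest=3 d=3 new=(2,17) → add node 10 parent=3 cost=18
13. q=(15,9) nearest=4 d=5 new=(15,9) → add node 11 parent=4 cost=19
14. q=(14,12) nearest=11 d=3 new=(14,12) → add node 12 parent=11 cost=22
15. q=(8,3) nearest=9 d=1 new=(8,3) → add node 13 parent=9 cost=8; rewire 11→13 (15<19); rewire 12→13 (17<22)
16. q=(5,4) nearest=7 d=1 new=(5,4) → blocked by [4,7]×[4,10], reject
17. q=(8,12) nearest=4 d=2 new=(8,12) → add node 14 parent=4 cost=16; rewire 8→14 (18<19)
18. q=(5,14) nearest=3 d=2 new=(5,14) → add node 15 parent=3 cost=17
19. q=(17,6) nearest=11 d=3 new=(17,6) → add node 16 parent=11 cost=18
20. q=(12,3) nearest=9 d=3 new=(12,3) → add node 17 parent=9 cost=10
21. q=(8,14) nearest=8 d=2 new=(8,14) → add node 18 parent=8 cost=20

Node count: 19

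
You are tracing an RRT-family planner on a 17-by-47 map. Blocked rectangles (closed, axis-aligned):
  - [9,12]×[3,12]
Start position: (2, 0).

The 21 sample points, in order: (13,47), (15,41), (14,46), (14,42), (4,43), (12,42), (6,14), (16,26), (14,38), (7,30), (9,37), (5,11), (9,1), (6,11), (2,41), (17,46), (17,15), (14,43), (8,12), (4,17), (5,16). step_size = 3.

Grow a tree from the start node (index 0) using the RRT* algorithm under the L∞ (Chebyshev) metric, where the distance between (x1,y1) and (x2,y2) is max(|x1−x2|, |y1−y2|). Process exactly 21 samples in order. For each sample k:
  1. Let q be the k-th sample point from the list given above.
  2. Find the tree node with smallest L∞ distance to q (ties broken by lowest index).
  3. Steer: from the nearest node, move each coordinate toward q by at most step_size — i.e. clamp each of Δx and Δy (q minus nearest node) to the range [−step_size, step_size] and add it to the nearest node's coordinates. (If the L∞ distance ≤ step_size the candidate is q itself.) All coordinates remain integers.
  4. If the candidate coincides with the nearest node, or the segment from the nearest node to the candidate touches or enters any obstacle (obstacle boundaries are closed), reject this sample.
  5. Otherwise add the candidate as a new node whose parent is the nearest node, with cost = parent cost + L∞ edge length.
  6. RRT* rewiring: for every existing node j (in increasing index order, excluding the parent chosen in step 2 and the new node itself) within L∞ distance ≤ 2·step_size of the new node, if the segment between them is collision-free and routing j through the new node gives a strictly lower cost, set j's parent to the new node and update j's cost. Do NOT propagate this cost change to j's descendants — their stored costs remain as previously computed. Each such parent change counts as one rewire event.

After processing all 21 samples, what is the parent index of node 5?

1. q=(13,47) nearest=0 d=47 new=(5,3) → add node 1 parent=0 cost=3
2. q=(15,41) nearest=1 d=38 new=(8,6) → add node 2 parent=1 cost=6
3. q=(14,46) nearest=2 d=40 new=(11,9) → blocked by [9,12]×[3,12], reject
4. q=(14,42) nearest=2 d=36 new=(11,9) → blocked by [9,12]×[3,12], reject
5. q=(4,43) nearest=2 d=37 new=(5,9) → add node 3 parent=2 cost=9
6. q=(12,42) nearest=3 d=33 new=(8,12) → add node 4 parent=3 cost=12
7. q=(6,14) nearest=4 d=2 new=(6,14) → add node 5 parent=4 cost=14
8. q=(16,26) nearest=5 d=12 new=(9,17) → add node 6 parent=5 cost=17
9. q=(14,38) nearest=6 d=21 new=(12,20) → add node 7 parent=6 cost=20
10. q=(7,30) nearest=7 d=10 new=(9,23) → add node 8 parent=7 cost=23
11. q=(9,37) nearest=8 d=14 new=(9,26) → add node 9 parent=8 cost=26
12. q=(5,11) nearest=3 d=2 new=(5,11) → add node 10 parent=3 cost=11
13. q=(9,1) nearest=1 d=4 new=(8,1) → add node 11 parent=1 cost=6
14. q=(6,11) nearest=10 d=1 new=(6,11) → add node 12 parent=10 cost=12
15. q=(2,41) nearest=9 d=15 new=(6,29) → add node 13 parent=9 cost=29
16. q=(17,46) nearest=13 d=17 new=(9,32) → add node 14 parent=13 cost=32
17. q=(17,15) nearest=7 d=5 new=(15,17) → add node 15 parent=7 cost=23
18. q=(14,43) nearest=14 d=11 new=(12,35) → add node 16 parent=14 cost=35
19. q=(8,12) nearest=4 d=0 → coincident, reject
20. q=(4,17) nearest=5 d=3 new=(4,17) → add node 17 parent=5 cost=17
21. q=(5,16) nearest=17 d=1 new=(5,16) → add node 18 parent=17 cost=18

Parent of node 5: 4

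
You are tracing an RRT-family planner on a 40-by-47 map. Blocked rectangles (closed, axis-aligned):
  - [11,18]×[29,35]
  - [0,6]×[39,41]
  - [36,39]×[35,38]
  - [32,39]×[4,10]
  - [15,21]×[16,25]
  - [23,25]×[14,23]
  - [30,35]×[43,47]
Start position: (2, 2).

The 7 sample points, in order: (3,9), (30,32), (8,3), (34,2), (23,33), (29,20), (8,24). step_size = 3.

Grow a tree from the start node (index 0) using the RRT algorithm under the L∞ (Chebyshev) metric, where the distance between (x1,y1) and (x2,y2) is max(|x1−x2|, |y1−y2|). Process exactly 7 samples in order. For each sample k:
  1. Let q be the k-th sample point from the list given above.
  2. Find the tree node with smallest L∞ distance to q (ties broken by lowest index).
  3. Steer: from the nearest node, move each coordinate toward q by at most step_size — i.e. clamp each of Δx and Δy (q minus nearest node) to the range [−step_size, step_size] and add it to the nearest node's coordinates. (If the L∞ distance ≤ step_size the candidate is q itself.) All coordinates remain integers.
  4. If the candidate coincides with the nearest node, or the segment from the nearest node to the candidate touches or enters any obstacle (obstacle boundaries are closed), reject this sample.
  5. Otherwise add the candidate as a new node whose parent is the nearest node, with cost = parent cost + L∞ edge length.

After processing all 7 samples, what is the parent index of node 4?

Parent of node 4: 2

1. q=(3,9) nearest=0 d=7 new=(3,5) → add node 1 parent=0 cost=3
2. q=(30,32) nearest=1 d=27 new=(6,8) → add node 2 parent=1 cost=6
3. q=(8,3) nearest=1 d=5 new=(6,3) → add node 3 parent=1 cost=6
4. q=(34,2) nearest=2 d=28 new=(9,5) → add node 4 parent=2 cost=9
5. q=(23,33) nearest=2 d=25 new=(9,11) → add node 5 parent=2 cost=9
6. q=(29,20) nearest=4 d=20 new=(12,8) → add node 6 parent=4 cost=12
7. q=(8,24) nearest=5 d=13 new=(8,14) → add node 7 parent=5 cost=12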